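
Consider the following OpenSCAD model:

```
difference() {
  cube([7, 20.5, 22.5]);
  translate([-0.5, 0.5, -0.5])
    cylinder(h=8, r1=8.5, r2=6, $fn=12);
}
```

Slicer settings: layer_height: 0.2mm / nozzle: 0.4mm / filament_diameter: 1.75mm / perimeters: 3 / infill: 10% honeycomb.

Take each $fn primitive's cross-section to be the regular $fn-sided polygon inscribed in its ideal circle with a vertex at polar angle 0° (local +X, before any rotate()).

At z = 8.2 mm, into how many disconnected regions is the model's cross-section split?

At z = 8.2 mm: the cube is present — its section is the full 7×20.5 rectangle; the cone at (-0.5, 0.5) is not intersected at this z (z outside [-0.5, 7.5]); Taking the first minus the rest: none of the subtracted shapes is present at this height, so the 7×20.5 cube is unchanged — 1 connected region. The result has 1 disconnected region.

1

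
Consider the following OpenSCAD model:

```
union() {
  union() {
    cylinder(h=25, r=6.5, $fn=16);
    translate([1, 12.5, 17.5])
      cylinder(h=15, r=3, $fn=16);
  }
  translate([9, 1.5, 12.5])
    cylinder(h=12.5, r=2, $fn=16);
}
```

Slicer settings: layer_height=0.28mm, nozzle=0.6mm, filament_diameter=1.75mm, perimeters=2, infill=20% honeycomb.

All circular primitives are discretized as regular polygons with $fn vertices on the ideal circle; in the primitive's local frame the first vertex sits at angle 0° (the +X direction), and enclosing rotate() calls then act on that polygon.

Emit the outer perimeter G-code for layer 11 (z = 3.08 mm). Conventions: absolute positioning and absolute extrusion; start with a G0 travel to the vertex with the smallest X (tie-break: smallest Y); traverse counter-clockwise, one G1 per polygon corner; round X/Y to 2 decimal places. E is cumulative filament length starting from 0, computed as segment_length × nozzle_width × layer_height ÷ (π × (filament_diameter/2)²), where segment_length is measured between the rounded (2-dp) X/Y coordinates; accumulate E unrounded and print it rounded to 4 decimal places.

G0 X-6.50 Y0.00 Z3.08
G1 X-6.01 Y-2.49 E0.1773
G1 X-4.60 Y-4.60 E0.3545
G1 X-2.49 Y-6.01 E0.5318
G1 X0.00 Y-6.50 E0.7090
G1 X2.49 Y-6.01 E0.8863
G1 X4.60 Y-4.60 E1.0635
G1 X6.01 Y-2.49 E1.2408
G1 X6.50 Y0.00 E1.4180
G1 X6.01 Y2.49 E1.5953
G1 X4.60 Y4.60 E1.7725
G1 X2.49 Y6.01 E1.9498
G1 X0.00 Y6.50 E2.1270
G1 X-2.49 Y6.01 E2.3043
G1 X-4.60 Y4.60 E2.4815
G1 X-6.01 Y2.49 E2.6588
G1 X-6.50 Y0.00 E2.8360

At z = 3.08 mm: the r=6.5 cylinder gives a regular 16-gon of circumradius 6.5 (constant along its height); the cylinder at (1, 12.5) is absent (z outside [17.5, 32.5]); Taking the union: only the r=6.5 cylinder is present, so the union is just that shape — 1 connected region; the cylinder at (9, 1.5) is not intersected at this z (z outside [12.5, 25]); Combining (union): only that combined region is present, so the union is just that shape — 1 connected region. The outline is a single polygon with 16 vertices. Extrusion per mm of travel: 0.6 × 0.28 / (π × 0.875²) = 0.069846. Accumulating E over each segment gives final E = 2.8360.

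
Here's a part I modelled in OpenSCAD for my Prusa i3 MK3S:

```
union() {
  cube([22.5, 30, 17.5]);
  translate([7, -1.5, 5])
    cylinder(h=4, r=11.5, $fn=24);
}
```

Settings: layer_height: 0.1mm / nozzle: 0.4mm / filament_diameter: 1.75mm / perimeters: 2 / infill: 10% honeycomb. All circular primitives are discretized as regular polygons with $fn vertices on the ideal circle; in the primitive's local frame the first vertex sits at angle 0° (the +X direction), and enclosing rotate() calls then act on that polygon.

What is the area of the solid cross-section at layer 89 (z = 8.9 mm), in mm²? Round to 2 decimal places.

935.95 mm²

At z = 8.9 mm: the cube is present — its section is the full 22.5×30 rectangle (area 675.00 mm²); the r=11.5 cylinder at (7, -1.5) gives a regular 24-gon of circumradius 11.5 (constant along its height) (area = (24/2)·11.500²·sin(360°/24) = 410.75 mm²); Merging all regions: the regions partially overlap — summed areas 1085.75 mm² minus the doubly-counted overlap 149.80 mm² gives 935.95 mm² — area = 935.95 mm². Overall, the cross-section is a single solid region. Net area = 935.95 mm².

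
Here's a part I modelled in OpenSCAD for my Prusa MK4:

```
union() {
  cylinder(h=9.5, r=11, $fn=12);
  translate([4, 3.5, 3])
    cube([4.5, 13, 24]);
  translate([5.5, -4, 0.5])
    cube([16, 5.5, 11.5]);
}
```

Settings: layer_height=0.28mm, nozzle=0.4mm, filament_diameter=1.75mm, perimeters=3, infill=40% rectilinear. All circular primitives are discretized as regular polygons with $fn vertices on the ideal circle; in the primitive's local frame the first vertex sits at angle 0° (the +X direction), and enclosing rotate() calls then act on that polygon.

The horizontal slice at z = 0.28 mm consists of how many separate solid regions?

1

At z = 0.28 mm: the r=11 cylinder contributes a regular 12-gon of circumradius 11; the cube at (4, 3.5) does not reach this height (z outside [3, 27]); the cube at (5.5, -4) is absent (z outside [0.5, 12]); Taking the union: only the r=11 cylinder is present, so the union is just that shape — 1 connected region. The result has 1 disconnected region.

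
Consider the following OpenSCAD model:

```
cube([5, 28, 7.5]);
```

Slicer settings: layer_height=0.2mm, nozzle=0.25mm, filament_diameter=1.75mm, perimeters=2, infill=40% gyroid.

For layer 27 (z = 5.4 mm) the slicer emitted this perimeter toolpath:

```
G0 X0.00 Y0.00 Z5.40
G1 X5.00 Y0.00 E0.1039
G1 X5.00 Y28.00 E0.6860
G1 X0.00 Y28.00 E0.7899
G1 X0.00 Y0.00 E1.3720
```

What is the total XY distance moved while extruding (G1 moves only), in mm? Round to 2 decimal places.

Sum the Euclidean lengths of each G1 segment: total = 66.00 mm.

66.00 mm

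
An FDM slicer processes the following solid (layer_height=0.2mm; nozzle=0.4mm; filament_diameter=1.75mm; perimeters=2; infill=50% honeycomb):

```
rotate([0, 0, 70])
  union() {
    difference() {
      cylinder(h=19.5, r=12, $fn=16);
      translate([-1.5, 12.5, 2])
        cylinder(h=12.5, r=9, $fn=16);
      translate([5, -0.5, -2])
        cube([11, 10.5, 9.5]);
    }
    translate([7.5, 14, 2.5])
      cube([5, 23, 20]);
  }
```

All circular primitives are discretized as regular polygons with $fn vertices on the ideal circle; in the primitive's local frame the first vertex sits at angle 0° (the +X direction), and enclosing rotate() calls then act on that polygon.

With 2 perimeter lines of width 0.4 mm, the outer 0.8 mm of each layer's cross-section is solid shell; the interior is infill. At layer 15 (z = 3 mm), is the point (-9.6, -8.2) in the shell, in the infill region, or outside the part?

At z = 3 mm: the r=12 cylinder contributes a regular 16-gon of circumradius 12; the cylinder at (-1.5, 12.5): section is a regular 16-gon, circumradius r=9; the cube at (5, -0.5) is present — its section is the full 11×10.5 rectangle; Taking the first minus the rest: starting from the r=12 cylinder, the r=9 cylinder at (-1.5, 12.5) partially overlaps it — only the 91.94 mm² overlap (of its 247.98 mm²) is removed, clipping the outline; the 11×10.5 cube at (5, -0.5) partially overlaps it — only the 51.63 mm² overlap (of its 115.50 mm²) is removed, clipping the outline — 1 connected region; the 5×23 cube at (7.5, 14) contributes its full rectangle; Taking the union: the 2 present regions are separate (no shared area or edge), so areas and boundary lengths simply add and each stays a separate island — 2 connected regions; (whole slice rotated 70° about Z — lengths, areas and connectivity unchanged). Overall, the cross-section has 2 separate islands. Undo the 70° rotation: the query point maps to (-10.989, 6.216) in the un-rotated model frame. The nearest boundary edge runs (-11.09, 4.59)→(-8.96, 7.78); distance from the point to it = 0.82 mm. The point is not inside any of the regions above, so it lies outside the cross-section (0.82 mm from the nearest boundary).

outside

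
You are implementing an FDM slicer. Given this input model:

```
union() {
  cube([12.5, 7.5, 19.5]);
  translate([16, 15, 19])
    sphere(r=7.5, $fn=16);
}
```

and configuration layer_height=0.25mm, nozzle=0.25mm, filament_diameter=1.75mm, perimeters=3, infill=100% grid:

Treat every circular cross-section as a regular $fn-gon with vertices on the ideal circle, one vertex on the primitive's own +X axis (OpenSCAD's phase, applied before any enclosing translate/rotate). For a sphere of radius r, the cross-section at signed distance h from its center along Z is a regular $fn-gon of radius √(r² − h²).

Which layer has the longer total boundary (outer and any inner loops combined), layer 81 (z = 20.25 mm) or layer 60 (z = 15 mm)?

layer 60 (z = 15 mm)

Layer 81 (z = 20.25): the cube is not intersected at this z (z outside [0, 19.5]); the r=7.5 sphere at (16, 15) slices to a regular 16-gon of circumradius 7.395 (√(r²−h²) with h=1.25 from center) (perimeter = 2·16·7.395·sin(180°/16) = 46.17 mm); Combining (union): only the r=7.5 sphere at (16, 15) is present, so the union is just that shape — boundary = 46.17 mm. So its perimeter = 46.17 mm. Layer 60 (z = 15): the 12.5×7.5 cube contributes its full rectangle (perimeter 40.00 mm); the r=7.5 sphere at (16, 15) contributes a regular 16-gon of circumradius √(7.5²−4²) = 6.344 (perimeter = 2·16·6.344·sin(180°/16) = 39.61 mm); Combining (union): the 2 present regions are separate (no shared area or edge), so areas and boundary lengths simply add and each stays a separate island — boundary = 79.61 mm. So its perimeter = 79.61 mm. Layer 60 is larger (79.61 vs 46.17 mm).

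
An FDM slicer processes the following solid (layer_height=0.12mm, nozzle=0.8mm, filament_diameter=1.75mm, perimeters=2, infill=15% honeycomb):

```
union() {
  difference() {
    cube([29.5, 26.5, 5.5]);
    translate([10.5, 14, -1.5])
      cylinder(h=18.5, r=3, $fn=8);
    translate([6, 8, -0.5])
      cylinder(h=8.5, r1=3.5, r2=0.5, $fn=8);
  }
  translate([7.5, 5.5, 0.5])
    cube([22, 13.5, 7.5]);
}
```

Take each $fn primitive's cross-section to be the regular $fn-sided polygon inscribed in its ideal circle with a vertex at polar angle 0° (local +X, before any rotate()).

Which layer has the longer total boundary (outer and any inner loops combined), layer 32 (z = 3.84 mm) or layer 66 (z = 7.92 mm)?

Layer 32 (z = 3.84): the cube is present — its section is the full 29.5×26.5 rectangle (perimeter 112.00 mm); the r=3 cylinder at (10.5, 14) gives a regular 8-gon of circumradius 3 (constant along its height) (perimeter = 2·8·3.000·sin(180°/8) = 18.37 mm); the cone at (6, 8): at t=0.511 of its height the radius interpolates to r₁+(r₂−r₁)t = 1.968, giving a regular 8-gon of that circumradius (perimeter = 2·8·1.968·sin(180°/8) = 12.05 mm); Subtracting the remaining from the first: starting from the 29.5×26.5 cube, the r=3 cylinder at (10.5, 14) lies wholly inside it (removes its full 25.46 mm² and its 18.37 mm outline becomes a hole wall); the cone at (6, 8) lies wholly inside it (removes its full 10.96 mm² and its 12.05 mm outline becomes a hole wall) — boundary (outer + 2 inner loops) = 142.42 mm; the 22×13.5 cube at (7.5, 5.5) contributes its full rectangle (perimeter 71.00 mm); Merging all regions: the regions partially overlap (shared area 271.01 mm²), so the edge portions inside another operand are dropped and the merged outline is re-measured after clipping — boundary (outer + 1 inner loop) = 123.87 mm. So its perimeter = 123.87 mm. Layer 66 (z = 7.92): the cube is absent (z outside [0, 5.5]); the cylinder at (10.5, 14): section is a regular 8-gon, circumradius r=3 (perimeter = 2·8·3.000·sin(180°/8) = 18.37 mm); the cone at (6, 8) contributes a regular 8-gon of circumradius 0.528 (interpolated between r1=3.5 and r2=0.5 at t=0.991) (perimeter = 2·8·0.528·sin(180°/8) = 3.23 mm); After the difference (first − rest): the first operand is absent here, so nothing remains; the cube at (7.5, 5.5) (footprint 22×13.5) is included at this height (perimeter 71.00 mm); Merging all regions: only the 22×13.5 cube at (7.5, 5.5) is present, so the union is just that shape — boundary = 71.00 mm. So its perimeter = 71.00 mm. Layer 32 is larger (123.87 vs 71.00 mm).

layer 32 (z = 3.84 mm)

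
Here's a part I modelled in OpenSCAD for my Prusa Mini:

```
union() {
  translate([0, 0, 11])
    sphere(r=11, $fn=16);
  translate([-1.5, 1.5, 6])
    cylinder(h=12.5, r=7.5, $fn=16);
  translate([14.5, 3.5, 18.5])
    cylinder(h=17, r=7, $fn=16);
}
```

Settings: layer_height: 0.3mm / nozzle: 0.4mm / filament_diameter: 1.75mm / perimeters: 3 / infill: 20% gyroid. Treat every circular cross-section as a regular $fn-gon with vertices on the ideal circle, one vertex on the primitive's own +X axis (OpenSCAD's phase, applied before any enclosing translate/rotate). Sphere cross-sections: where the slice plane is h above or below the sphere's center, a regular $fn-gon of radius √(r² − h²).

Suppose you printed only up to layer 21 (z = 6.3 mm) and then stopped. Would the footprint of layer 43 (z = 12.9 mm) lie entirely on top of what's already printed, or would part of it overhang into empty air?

Compare the two slices. At z = 6.3: the r=11 sphere contributes a regular 16-gon of circumradius √(11²−4.7²) = 9.945 (area = (16/2)·9.945²·sin(360°/16) = 302.81 mm²); the cylinder at (-1.5, 1.5): section is a regular 16-gon, circumradius r=7.5 (area = (16/2)·7.500²·sin(360°/16) = 172.21 mm²); the cylinder at (14.5, 3.5) is absent (z outside [18.5, 35.5]); Merging all regions: the r=7.5 cylinder at (-1.5, 1.5) lies entirely inside the r=11 sphere, so the union is just the r=11 sphere — area = 302.81 mm². At z = 12.9: the r=11 sphere contributes a regular 16-gon of circumradius √(11²−1.9²) = 10.835 (area = (16/2)·10.835²·sin(360°/16) = 359.39 mm²); the r=7.5 cylinder at (-1.5, 1.5) gives a regular 16-gon of circumradius 7.5 (constant along its height) (area = (16/2)·7.500²·sin(360°/16) = 172.21 mm²); the cylinder at (14.5, 3.5) is absent (z outside [18.5, 35.5]); Merging all regions: the r=7.5 cylinder at (-1.5, 1.5) lies entirely inside the r=11 sphere, so the union is just the r=11 sphere — area = 359.39 mm². Checking containment: at z = 12.9 the cross-section extends beyond the z = 6.3 cross-section by about 56.58 mm².

part overhangs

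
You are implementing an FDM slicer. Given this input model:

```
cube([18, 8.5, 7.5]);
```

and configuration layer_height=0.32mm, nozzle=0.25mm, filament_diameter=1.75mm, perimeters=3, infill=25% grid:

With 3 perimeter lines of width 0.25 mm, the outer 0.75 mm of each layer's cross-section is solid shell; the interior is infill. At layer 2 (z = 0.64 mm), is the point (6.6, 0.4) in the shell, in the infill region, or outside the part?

shell

At z = 0.64 mm: the 18×8.5 cube contributes its full rectangle. Overall, the cross-section is a single solid region. The nearest boundary edge runs (0.00, 0.00)→(18.00, 0.00); distance from the point to it = 0.40 mm. The point is inside the cross-section, 0.40 mm from the nearest boundary — within the 0.75 mm shell band (3 × 0.25).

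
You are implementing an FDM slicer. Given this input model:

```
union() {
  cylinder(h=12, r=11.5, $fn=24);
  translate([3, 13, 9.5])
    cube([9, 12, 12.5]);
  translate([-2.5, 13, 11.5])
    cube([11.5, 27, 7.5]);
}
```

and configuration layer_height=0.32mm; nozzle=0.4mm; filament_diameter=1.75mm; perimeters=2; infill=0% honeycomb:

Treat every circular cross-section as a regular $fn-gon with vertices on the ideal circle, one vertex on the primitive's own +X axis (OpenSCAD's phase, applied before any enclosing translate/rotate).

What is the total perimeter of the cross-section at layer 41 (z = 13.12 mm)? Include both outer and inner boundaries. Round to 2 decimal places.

83.00 mm

At z = 13.12 mm: the cylinder does not reach this height (z outside [0, 12]); the cube at (3, 13) is present — its section is the full 9×12 rectangle (perimeter 42.00 mm); the cube at (-2.5, 13) is present — its section is the full 11.5×27 rectangle (perimeter 77.00 mm); Merging all regions: the regions partially overlap (shared area 72.00 mm²), so the edge portions inside another operand are dropped and the merged outline is re-measured after clipping — boundary = 83.00 mm. Overall, the cross-section is a single solid region. Total boundary length (outer) = 83.00 mm.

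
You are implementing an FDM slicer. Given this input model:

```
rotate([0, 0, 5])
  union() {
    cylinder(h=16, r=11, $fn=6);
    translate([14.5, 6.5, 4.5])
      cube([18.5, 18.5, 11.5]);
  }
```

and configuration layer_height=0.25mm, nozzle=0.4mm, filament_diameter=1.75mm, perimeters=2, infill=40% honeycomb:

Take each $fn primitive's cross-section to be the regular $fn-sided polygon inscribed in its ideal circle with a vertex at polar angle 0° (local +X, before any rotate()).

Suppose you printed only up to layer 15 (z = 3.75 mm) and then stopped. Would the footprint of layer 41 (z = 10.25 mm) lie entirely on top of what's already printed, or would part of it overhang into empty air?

Compare the two slices. At z = 3.75: the cylinder: section is a regular 6-gon, circumradius r=11 (area = (6/2)·11.000²·sin(360°/6) = 314.37 mm²); the cube at (14.5, 6.5) is not intersected at this z (z outside [4.5, 16]); Merging all regions: only the r=11 cylinder is present, so the union is just that shape — area = 314.37 mm²; (whole slice rotated 5° about Z — lengths, areas and connectivity unchanged). At z = 10.25: the cylinder: section is a regular 6-gon, circumradius r=11 (area = (6/2)·11.000²·sin(360°/6) = 314.37 mm²); the 18.5×18.5 cube at (14.5, 6.5) contributes its full rectangle (area 342.25 mm²); Taking the union: the 2 present regions are separate (no shared area or edge), so areas and boundary lengths simply add and each stays a separate island — area = 656.62 mm²; (whole slice rotated 5° about Z — lengths, areas and connectivity unchanged). Checking containment: at z = 10.25 the cross-section extends beyond the z = 3.75 cross-section by about 342.25 mm².

part overhangs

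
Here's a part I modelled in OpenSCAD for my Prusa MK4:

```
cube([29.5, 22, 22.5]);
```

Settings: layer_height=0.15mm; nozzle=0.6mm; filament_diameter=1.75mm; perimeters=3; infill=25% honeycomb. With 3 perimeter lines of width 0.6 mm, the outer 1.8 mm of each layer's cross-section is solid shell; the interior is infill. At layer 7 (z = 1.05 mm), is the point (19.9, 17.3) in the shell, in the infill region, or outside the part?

infill

At z = 1.05 mm: the 29.5×22 cube contributes its full rectangle. Overall, the cross-section is a single solid region. The nearest boundary edge runs (29.50, 22.00)→(0.00, 22.00); distance from the point to it = 4.70 mm. The point is inside the cross-section and 4.70 mm from the nearest boundary — more than the 1.8 mm shell width (3 × 0.6), so it's in the infill interior.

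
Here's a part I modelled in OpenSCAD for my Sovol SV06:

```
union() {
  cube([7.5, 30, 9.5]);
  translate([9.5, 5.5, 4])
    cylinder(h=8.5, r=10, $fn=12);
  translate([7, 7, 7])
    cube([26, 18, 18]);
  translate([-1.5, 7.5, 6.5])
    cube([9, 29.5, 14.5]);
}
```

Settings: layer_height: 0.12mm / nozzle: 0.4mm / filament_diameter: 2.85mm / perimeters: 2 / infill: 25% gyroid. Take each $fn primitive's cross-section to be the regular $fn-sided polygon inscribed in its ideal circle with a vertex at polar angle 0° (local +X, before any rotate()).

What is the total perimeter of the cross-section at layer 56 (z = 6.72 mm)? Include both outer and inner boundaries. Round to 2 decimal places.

113.78 mm

At z = 6.72 mm: the cube (footprint 7.5×30) is included at this height (perimeter 75.00 mm); the r=10 cylinder at (9.5, 5.5) contributes a regular 12-gon of circumradius 10 (perimeter = 2·12·10.000·sin(180°/12) = 62.12 mm); the cube at (7, 7) is not intersected at this z (z outside [7, 25]); the cube at (-1.5, 7.5) is present — its section is the full 9×29.5 rectangle (perimeter 77.00 mm); Combining (union): the regions partially overlap (shared area 263.21 mm²), so the edge portions inside another operand are dropped and the merged outline is re-measured after clipping — boundary = 113.78 mm. Overall, the cross-section is a single solid region. Total boundary length (outer) = 113.78 mm.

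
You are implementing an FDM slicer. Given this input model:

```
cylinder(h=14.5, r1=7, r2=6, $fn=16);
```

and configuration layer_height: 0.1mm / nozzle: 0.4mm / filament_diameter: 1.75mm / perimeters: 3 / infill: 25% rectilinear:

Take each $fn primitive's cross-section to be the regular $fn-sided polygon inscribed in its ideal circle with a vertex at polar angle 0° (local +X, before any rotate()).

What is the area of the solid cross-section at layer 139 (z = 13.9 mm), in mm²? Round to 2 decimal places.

At z = 13.9 mm: the cone (r1=7→r2=6) has section circumradius 6.041 here — a regular 16-gon (area = (16/2)·6.041²·sin(360°/16) = 111.74 mm²). Overall, the cross-section is a single solid region. Net area = 111.74 mm².

111.74 mm²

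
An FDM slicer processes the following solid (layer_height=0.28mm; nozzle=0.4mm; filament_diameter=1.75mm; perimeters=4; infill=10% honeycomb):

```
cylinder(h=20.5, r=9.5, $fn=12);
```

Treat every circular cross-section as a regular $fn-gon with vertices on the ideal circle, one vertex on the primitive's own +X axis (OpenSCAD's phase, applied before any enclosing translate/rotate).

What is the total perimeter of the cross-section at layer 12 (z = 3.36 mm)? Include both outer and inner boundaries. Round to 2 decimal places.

At z = 3.36 mm: the r=9.5 cylinder gives a regular 12-gon of circumradius 9.5 (constant along its height) (perimeter = 2·12·9.500·sin(180°/12) = 59.01 mm). Overall, the cross-section is a single solid region. Total boundary length (outer) = 59.01 mm.

59.01 mm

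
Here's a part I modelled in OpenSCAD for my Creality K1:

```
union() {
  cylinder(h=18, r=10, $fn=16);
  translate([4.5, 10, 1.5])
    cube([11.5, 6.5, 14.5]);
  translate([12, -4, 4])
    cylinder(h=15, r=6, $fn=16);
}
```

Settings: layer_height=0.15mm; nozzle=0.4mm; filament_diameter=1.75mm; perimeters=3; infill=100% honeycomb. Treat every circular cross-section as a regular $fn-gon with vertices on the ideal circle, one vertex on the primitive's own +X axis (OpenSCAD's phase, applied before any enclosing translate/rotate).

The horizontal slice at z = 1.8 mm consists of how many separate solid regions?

At z = 1.8 mm: the cylinder: section is a regular 16-gon, circumradius r=10; the 11.5×6.5 cube at (4.5, 10) contributes its full rectangle; the cylinder at (12, -4) does not reach this height (z outside [4, 19]); Combining (union): the 2 present regions are separate (no shared area or edge), so areas and boundary lengths simply add and each stays a separate island — 2 connected regions. The result has 2 disconnected regions.

2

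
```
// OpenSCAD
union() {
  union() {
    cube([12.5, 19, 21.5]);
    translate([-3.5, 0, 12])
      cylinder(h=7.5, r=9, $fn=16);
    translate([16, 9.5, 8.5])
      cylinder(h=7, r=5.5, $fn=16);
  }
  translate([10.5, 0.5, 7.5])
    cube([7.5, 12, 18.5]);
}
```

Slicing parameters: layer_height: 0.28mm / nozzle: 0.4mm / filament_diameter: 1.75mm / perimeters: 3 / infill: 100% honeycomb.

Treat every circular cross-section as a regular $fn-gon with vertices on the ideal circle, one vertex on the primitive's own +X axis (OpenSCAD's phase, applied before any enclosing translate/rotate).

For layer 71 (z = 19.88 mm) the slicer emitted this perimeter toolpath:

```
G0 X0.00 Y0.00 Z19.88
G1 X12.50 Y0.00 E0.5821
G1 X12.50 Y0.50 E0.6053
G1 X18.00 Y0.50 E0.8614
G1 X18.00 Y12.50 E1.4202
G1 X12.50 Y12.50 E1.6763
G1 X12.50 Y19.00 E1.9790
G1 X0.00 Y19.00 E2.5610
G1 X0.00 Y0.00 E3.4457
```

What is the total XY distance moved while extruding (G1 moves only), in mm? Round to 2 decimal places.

Sum the Euclidean lengths of each G1 segment: total = 74.00 mm.

74.00 mm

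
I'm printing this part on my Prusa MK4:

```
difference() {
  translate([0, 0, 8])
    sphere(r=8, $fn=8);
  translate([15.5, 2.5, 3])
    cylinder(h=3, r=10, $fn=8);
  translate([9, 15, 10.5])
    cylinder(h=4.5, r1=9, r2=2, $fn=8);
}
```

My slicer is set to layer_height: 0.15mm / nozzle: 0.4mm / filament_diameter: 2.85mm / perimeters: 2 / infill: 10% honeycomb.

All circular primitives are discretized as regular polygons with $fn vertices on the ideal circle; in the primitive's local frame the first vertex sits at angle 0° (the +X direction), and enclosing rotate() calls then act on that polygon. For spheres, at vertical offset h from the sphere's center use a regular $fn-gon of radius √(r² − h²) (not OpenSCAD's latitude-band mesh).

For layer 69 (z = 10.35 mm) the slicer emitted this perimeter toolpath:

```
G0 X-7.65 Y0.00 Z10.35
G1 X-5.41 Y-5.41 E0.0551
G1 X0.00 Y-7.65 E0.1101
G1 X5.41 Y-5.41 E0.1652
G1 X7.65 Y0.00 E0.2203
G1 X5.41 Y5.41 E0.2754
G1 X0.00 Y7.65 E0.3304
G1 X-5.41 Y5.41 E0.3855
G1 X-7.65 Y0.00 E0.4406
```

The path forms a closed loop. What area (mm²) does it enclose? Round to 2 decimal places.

165.55 mm²

Apply the shoelace formula to the sequence of (X, Y) vertices; enclosed area = 165.55 mm².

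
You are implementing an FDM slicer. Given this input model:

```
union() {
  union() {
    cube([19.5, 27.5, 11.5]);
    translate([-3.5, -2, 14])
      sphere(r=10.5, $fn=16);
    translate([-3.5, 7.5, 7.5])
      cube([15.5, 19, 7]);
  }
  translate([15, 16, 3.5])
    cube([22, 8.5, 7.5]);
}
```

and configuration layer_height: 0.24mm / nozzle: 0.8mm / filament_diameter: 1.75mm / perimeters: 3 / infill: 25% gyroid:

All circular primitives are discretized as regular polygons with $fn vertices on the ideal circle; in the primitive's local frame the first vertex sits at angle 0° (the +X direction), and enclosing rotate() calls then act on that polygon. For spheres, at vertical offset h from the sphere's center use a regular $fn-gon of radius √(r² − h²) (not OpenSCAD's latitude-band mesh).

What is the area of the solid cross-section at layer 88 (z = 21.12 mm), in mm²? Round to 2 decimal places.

At z = 21.12 mm: the cube is absent (z outside [0, 11.5]); the r=10.5 sphere at (-3.5, -2) contributes a regular 16-gon of circumradius √(10.5²−7.12²) = 7.717 (area = (16/2)·7.717²·sin(360°/16) = 182.33 mm²); the cube at (-3.5, 7.5) is absent (z outside [7.5, 14.5]); Taking the union: only the r=10.5 sphere at (-3.5, -2) is present, so the union is just that shape — area = 182.33 mm²; the cube at (15, 16) is not intersected at this z (z outside [3.5, 11]); Taking the union: only that combined region is present, so the union is just that shape — area = 182.33 mm². Overall, the cross-section is a single solid region. Net area = 182.33 mm².

182.33 mm²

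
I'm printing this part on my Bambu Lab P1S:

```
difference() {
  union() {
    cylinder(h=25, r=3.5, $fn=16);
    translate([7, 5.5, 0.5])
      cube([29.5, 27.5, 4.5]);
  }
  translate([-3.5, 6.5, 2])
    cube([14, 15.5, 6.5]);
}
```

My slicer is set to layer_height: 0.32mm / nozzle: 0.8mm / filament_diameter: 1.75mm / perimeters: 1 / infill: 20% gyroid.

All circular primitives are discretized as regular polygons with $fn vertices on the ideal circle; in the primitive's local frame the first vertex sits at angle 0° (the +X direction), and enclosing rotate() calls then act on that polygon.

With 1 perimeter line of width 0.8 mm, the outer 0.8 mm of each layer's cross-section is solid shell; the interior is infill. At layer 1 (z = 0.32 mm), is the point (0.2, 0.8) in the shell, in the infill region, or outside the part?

infill

At z = 0.32 mm: the r=3.5 cylinder gives a regular 16-gon of circumradius 3.5 (constant along its height); the cube at (7, 5.5) does not reach this height (z outside [0.5, 5]); Combining (union): only the r=3.5 cylinder is present, so the union is just that shape — 1 connected region; the cube at (-3.5, 6.5) is not intersected at this z (z outside [2, 8.5]); Subtracting the remaining from the first: none of the subtracted shapes is present at this height, so that combined region is unchanged — 1 connected region. Overall, the cross-section is a single solid region. The nearest boundary edge runs (1.34, 3.23)→(0.00, 3.50); distance from the point to it = 2.61 mm. The point is inside the cross-section and 2.61 mm from the nearest boundary — more than the 0.8 mm shell width (1 × 0.8), so it's in the infill interior.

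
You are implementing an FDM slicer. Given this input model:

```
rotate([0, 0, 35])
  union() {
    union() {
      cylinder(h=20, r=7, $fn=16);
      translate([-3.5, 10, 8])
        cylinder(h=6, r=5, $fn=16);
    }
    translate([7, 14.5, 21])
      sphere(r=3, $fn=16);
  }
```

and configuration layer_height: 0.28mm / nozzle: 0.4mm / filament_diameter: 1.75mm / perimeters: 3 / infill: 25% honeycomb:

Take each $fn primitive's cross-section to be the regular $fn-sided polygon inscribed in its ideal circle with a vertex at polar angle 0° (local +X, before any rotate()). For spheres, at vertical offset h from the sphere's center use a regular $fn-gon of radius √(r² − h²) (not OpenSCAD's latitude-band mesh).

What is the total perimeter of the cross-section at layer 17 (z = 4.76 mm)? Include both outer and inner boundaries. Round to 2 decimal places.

At z = 4.76 mm: the r=7 cylinder contributes a regular 16-gon of circumradius 7 (perimeter = 2·16·7.000·sin(180°/16) = 43.70 mm); the cylinder at (-3.5, 10) is absent (z outside [8, 14]); Taking the union: only the r=7 cylinder is present, so the union is just that shape — boundary = 43.70 mm; the sphere at (7, 14.5) does not reach this height (|z−center|=16.240 > r=3); Combining (union): only the result so far is present, so the union is just that shape — boundary = 43.70 mm; (whole slice rotated 35° about Z — lengths, areas and connectivity unchanged). Overall, the cross-section is a single solid region. Total boundary length (outer) = 43.70 mm.

43.70 mm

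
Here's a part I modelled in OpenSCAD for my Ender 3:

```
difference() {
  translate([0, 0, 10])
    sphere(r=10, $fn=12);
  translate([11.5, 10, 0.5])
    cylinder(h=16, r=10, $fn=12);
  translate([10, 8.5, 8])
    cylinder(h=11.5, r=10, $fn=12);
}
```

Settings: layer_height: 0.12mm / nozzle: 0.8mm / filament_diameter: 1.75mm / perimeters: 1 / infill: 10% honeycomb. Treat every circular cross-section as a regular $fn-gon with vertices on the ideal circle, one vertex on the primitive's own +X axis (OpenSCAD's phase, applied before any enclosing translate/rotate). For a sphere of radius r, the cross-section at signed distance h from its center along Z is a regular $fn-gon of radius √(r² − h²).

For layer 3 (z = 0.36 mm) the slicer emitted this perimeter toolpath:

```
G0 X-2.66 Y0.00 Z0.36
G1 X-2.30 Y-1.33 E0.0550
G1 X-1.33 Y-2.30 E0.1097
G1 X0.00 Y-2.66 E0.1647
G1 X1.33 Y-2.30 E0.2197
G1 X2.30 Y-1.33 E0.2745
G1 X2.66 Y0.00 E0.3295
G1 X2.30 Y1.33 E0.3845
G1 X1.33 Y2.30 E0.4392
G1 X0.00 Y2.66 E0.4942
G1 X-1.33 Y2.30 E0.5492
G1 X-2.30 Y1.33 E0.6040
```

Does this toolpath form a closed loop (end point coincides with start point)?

no

Start point (G0): (-2.66, 0.00). End point (last G1): the path does not return to the start — open.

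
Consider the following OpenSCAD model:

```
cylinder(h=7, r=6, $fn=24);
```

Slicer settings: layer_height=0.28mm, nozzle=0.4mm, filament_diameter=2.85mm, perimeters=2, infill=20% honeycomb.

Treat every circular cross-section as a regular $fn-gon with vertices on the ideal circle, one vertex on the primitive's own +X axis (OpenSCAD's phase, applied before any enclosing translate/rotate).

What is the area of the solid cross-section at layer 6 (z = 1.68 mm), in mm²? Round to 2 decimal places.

At z = 1.68 mm: the r=6 cylinder contributes a regular 24-gon of circumradius 6 (area = (24/2)·6.000²·sin(360°/24) = 111.81 mm²). Overall, the cross-section is a single solid region. Net area = 111.81 mm².

111.81 mm²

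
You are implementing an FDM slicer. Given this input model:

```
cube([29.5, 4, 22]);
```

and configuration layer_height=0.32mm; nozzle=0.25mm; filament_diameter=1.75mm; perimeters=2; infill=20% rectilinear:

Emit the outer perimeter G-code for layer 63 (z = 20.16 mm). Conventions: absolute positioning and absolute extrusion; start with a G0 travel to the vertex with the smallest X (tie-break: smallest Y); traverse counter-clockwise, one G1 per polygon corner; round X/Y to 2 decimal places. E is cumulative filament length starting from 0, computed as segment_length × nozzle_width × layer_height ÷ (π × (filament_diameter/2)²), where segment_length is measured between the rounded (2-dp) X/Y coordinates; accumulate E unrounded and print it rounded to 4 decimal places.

At z = 20.16 mm: the cube (footprint 29.5×4) is included at this height. The outline is a single polygon with 4 vertices. Extrusion per mm of travel: 0.25 × 0.32 / (π × 0.875²) = 0.033260. Accumulating E over each segment gives final E = 2.2284.

G0 X0.00 Y0.00 Z20.16
G1 X29.50 Y0.00 E0.9812
G1 X29.50 Y4.00 E1.1142
G1 X0.00 Y4.00 E2.0954
G1 X0.00 Y0.00 E2.2284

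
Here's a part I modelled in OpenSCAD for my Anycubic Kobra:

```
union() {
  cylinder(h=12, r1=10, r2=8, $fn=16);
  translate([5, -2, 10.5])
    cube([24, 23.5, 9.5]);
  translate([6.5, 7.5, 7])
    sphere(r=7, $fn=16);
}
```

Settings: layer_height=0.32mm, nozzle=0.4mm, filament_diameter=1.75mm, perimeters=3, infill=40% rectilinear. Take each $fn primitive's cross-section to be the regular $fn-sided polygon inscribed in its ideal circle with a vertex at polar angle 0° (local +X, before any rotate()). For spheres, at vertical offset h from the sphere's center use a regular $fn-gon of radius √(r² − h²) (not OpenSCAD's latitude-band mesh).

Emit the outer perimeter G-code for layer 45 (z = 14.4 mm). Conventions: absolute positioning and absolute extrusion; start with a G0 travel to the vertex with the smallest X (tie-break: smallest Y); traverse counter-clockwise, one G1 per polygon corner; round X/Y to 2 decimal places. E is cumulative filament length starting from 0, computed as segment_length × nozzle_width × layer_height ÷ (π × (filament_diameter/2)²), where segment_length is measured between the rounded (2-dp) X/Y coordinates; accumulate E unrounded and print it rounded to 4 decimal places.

At z = 14.4 mm: the cone is not intersected at this z (z outside [0, 12]); the cube at (5, -2) (footprint 24×23.5) is included at this height; the sphere at (6.5, 7.5) does not reach this height (|z−center|=7.400 > r=7); Combining (union): only the 24×23.5 cube at (5, -2) is present, so the union is just that shape — 1 connected region. The outline is a single polygon with 4 vertices. Extrusion per mm of travel: 0.4 × 0.32 / (π × 0.875²) = 0.053216. Accumulating E over each segment gives final E = 5.0555.

G0 X5.00 Y-2.00 Z14.40
G1 X29.00 Y-2.00 E1.2772
G1 X29.00 Y21.50 E2.5278
G1 X5.00 Y21.50 E3.8050
G1 X5.00 Y-2.00 E5.0555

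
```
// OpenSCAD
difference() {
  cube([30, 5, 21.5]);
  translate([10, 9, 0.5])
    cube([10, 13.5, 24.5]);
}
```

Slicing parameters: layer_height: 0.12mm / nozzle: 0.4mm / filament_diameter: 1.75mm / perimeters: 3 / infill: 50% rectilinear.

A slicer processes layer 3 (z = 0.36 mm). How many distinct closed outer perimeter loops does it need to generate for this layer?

1

At z = 0.36 mm: the cube (footprint 30×5) is included at this height; the cube at (10, 9) does not reach this height (z outside [0.5, 25]); After the difference (first − rest): none of the subtracted shapes is present at this height, so the 30×5 cube is unchanged — 1 connected region. The result has 1 disconnected region.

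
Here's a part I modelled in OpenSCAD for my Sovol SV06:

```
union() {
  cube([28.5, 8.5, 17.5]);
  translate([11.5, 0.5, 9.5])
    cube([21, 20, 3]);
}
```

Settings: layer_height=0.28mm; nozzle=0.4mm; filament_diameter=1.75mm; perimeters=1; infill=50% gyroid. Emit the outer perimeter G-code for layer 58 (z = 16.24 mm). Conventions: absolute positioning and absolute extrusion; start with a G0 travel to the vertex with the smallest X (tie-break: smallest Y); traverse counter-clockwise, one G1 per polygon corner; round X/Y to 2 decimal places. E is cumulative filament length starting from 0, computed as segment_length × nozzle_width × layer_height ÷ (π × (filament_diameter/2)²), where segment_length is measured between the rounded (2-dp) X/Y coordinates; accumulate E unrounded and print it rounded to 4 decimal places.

At z = 16.24 mm: the cube is present — its section is the full 28.5×8.5 rectangle; the cube at (11.5, 0.5) is absent (z outside [9.5, 12.5]); Taking the union: only the 28.5×8.5 cube is present, so the union is just that shape — 1 connected region. The outline is a single polygon with 4 vertices. Extrusion per mm of travel: 0.4 × 0.28 / (π × 0.875²) = 0.046564. Accumulating E over each segment gives final E = 3.4457.

G0 X0.00 Y0.00 Z16.24
G1 X28.50 Y0.00 E1.3271
G1 X28.50 Y8.50 E1.7229
G1 X0.00 Y8.50 E3.0500
G1 X0.00 Y0.00 E3.4457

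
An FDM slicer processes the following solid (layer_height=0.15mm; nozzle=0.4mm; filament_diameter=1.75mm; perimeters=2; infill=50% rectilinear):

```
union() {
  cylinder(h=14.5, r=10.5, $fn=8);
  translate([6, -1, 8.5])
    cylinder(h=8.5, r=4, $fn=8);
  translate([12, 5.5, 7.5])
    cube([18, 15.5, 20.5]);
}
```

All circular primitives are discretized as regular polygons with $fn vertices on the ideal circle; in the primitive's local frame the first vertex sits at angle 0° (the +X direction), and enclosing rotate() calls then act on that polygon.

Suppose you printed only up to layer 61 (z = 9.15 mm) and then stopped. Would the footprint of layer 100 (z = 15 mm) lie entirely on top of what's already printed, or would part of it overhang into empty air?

Compare the two slices. At z = 9.15: the r=10.5 cylinder gives a regular 8-gon of circumradius 10.5 (constant along its height) (area = (8/2)·10.500²·sin(360°/8) = 311.83 mm²); the cylinder at (6, -1): section is a regular 8-gon, circumradius r=4 (area = (8/2)·4.000²·sin(360°/8) = 45.25 mm²); the cube at (12, 5.5) is present — its section is the full 18×15.5 rectangle (area 279.00 mm²); Merging all regions: the regions partially overlap — summed areas 636.09 mm² minus the doubly-counted overlap 45.25 mm² gives 590.83 mm² — area = 590.83 mm². At z = 15: the cylinder is absent (z outside [0, 14.5]); the r=4 cylinder at (6, -1) contributes a regular 8-gon of circumradius 4 (area = (8/2)·4.000²·sin(360°/8) = 45.25 mm²); the 18×15.5 cube at (12, 5.5) contributes its full rectangle (area 279.00 mm²); Taking the union: the 2 present regions are separate (no shared area or edge), so areas and boundary lengths simply add and each stays a separate island — area = 324.25 mm². Checking containment: the cross-section at z = 15 is a subset of the cross-section at z = 9.15.

entirely on top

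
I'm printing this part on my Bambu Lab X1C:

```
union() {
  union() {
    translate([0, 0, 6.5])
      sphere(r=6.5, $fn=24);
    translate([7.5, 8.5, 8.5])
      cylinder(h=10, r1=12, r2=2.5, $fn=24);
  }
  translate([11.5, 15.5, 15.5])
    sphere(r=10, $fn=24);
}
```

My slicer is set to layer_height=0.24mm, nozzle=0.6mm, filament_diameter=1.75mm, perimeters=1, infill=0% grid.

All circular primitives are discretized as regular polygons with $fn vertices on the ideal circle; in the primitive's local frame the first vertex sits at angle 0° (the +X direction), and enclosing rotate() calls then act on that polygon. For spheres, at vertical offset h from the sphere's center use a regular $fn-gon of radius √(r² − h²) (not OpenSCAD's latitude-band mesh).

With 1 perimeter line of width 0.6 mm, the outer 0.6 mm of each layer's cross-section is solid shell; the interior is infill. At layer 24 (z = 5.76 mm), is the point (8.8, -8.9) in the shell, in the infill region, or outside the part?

At z = 5.76 mm: the r=6.5 sphere contributes a regular 24-gon of circumradius √(6.5²−0.74²) = 6.458; the cone at (7.5, 8.5) does not reach this height (z outside [8.5, 18.5]); Merging all regions: only the r=6.5 sphere is present, so the union is just that shape — 1 connected region; the r=10 sphere at (11.5, 15.5) contributes a regular 24-gon of circumradius √(10²−9.74²) = 2.265; Merging all regions: the 2 present regions are separate (no shared area or edge), so areas and boundary lengths simply add and each stays a separate island — 2 connected regions. Overall, the cross-section has 2 separate islands. The nearest boundary edge runs (5.59, -3.23)→(4.57, -4.57); distance from the point to it = 6.06 mm. The point is not inside any of the regions above, so it lies outside the cross-section (6.06 mm from the nearest boundary).

outside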